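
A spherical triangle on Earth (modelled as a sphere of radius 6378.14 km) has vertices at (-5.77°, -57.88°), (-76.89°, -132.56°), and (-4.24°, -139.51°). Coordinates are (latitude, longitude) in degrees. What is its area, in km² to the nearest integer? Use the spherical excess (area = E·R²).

42980307 km²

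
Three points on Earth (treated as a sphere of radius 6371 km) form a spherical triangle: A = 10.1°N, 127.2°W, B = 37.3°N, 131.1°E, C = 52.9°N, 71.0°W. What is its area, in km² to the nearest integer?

44082680 km²

Side lengths (central angles): a = 1.5320, b = 1.0812, c = 1.6234 rad; semiperimeter s = 2.1183.
By l'Huilier's theorem, tan(E/4) = √[tan(s/2) tan((s−a)/2) tan((s−b)/2) tan((s−c)/2)], giving spherical excess E = 1.0861 rad.
Area = E·R² = 1.0861 × (6371)² ≈ 44082680 km².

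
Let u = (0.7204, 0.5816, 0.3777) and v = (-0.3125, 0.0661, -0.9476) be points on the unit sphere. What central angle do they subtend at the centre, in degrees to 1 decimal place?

u·v = -0.5446; |u| = 0.9999, |v| = 1.0000.
cos θ = (u·v)/(|u||v|) = -0.5446, so θ = 123.0°.

123.0°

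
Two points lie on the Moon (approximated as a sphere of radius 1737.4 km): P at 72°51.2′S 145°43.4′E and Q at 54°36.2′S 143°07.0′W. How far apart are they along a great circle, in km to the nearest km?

1015 km

In radians: φ₁ = -1.2715, φ₂ = -0.9530, Δλ = 71.160° = 1.2420 rad.
Haversine: a = sin²(Δφ/2) + cos φ₁ cos φ₂ sin²(Δλ/2) = 0.0252 + (0.2948)(0.5792)(0.3385) = 0.08296.
Central angle c = 2·arcsin(√a) = 0.58434 rad.
Distance = R·c = 1737.4 × 0.5843 ≈ 1015 km.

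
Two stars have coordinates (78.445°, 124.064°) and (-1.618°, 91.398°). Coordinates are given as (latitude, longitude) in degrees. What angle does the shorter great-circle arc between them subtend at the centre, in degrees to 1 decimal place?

81.9°

With latitudes φ₁ = 78.445°, φ₂ = -1.618° and longitude difference Δλ = -32.666°:
Haversine: a = sin²(Δφ/2) + cos φ₁ cos φ₂ sin²(Δλ/2) = 0.4137 + (0.2003)(0.9996)(0.0791) = 0.42955.
Central angle c = 2·arcsin(√a) = 1.42943 rad.
So the angular separation is 81.9°.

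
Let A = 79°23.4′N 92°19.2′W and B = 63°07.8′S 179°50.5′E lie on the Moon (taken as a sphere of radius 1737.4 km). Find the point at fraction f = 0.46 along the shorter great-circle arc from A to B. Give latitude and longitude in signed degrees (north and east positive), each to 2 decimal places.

16.36°, -157.22°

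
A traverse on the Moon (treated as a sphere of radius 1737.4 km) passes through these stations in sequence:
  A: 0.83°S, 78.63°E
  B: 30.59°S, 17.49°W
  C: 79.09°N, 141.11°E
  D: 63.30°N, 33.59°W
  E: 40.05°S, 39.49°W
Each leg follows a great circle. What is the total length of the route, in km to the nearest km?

11114 km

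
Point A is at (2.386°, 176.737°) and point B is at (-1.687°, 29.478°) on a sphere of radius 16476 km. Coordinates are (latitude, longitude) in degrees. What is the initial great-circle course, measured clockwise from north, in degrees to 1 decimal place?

270.6°

With φ₁ = 0.0416, φ₂ = -0.0294, Δλ = -2.5702 rad, the forward-azimuth formula gives
θ = atan2( sin Δλ cos φ₂ , cos φ₁ sin φ₂ − sin φ₁ cos φ₂ cos Δλ ) = atan2(-0.5406, 0.0056) = -89.41°.
Adding 360° brings this into [0°, 360°): 270.6°.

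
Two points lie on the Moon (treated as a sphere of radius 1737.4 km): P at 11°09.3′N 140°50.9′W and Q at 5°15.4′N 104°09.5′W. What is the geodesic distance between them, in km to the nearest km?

In radians: φ₁ = 0.1947, φ₂ = 0.0917, Δλ = 36.690° = 0.6404 rad.
cos c = sin φ₁ sin φ₂ + cos φ₁ cos φ₂ cos Δλ = (0.1935)(0.0916) + (0.9811)(0.9958)(0.8019) = 0.80115,
so c = arccos(0.80115) = 0.64159 rad.
Distance = R·c = 1737.4 × 0.6416 ≈ 1115 km.

1115 km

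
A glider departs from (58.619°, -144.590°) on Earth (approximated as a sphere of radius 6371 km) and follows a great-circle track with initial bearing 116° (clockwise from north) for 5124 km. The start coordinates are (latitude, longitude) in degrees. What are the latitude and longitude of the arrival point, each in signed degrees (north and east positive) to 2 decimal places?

25.32°, -98.84°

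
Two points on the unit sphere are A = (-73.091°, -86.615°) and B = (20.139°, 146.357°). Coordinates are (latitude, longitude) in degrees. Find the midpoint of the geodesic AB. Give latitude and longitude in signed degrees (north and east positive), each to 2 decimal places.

Central angle δ = 2.0873 rad. Interpolating on the sphere with fraction f = 0.5:
P = [sin((1−f)δ)·A + sin(fδ)·B] / sin δ = 0.9939·A + 0.9939·B in Cartesian coordinates,
giving P = (-0.7598, 0.2284, -0.6087), i.e. latitude -37.50°, longitude 163.27°.

-37.50°, 163.27°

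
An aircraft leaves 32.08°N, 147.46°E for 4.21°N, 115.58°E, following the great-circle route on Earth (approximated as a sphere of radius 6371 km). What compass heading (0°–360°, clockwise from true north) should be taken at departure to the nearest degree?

With φ₁ = 0.5599, φ₂ = 0.0735, Δλ = -0.5564 rad, the forward-azimuth formula gives
θ = atan2( sin Δλ cos φ₂ , cos φ₁ sin φ₂ − sin φ₁ cos φ₂ cos Δλ ) = atan2(-0.5267, -0.3876) = -126.35°.
Adding 360° brings this into [0°, 360°): 234°.

234°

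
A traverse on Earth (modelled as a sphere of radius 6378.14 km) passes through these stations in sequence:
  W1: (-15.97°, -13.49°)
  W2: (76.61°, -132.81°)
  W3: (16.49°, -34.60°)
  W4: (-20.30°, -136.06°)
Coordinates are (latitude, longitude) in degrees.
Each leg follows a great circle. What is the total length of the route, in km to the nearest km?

Leg W1→W2: central angle 1.9570 rad, distance 12482.1 km.
Leg W2→W3: central angle 1.3239 rad, distance 8443.8 km.
Leg W3→W4: central angle 1.8516 rad, distance 11809.9 km.
Total: 12482.1 + 8443.8 + 11809.9 ≈ 32736 km.

32736 km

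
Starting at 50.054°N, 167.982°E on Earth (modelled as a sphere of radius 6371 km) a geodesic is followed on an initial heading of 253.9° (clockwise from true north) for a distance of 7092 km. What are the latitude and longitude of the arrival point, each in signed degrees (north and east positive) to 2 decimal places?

10.31°, 106.81°

Angular distance δ = d/R = 7092/6371 = 1.11317 rad; initial bearing θ = 4.4314 rad.
sin φ₂ = sin φ₁ cos δ + cos φ₁ sin δ cos θ = (0.7666)(0.4418) + (0.6421)(0.8971)(-0.2773) = 0.1790, so φ₂ = 10.31°.
Δλ = atan2(sin θ sin δ cos φ₁, cos δ − sin φ₁ sin φ₂) = atan2(-0.5534, 0.3046) = -61.171°.
λ₂ = 167.982° − 61.171° = 106.81°.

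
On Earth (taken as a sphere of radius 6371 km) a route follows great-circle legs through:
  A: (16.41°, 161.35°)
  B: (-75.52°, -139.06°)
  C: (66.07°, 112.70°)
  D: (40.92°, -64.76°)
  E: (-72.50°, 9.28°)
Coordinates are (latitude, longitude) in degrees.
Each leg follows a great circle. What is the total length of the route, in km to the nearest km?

50305 km

Leg A→B: central angle 1.7235 rad, distance 10980.5 km.
Leg B→C: central angle 2.7307 rad, distance 17397.1 km.
Leg C→D: central angle 1.2740 rad, distance 8116.3 km.
Leg D→E: central angle 2.1679 rad, distance 13811.4 km.
Total: 10980.5 + 17397.1 + 8116.3 + 13811.4 ≈ 50305 km.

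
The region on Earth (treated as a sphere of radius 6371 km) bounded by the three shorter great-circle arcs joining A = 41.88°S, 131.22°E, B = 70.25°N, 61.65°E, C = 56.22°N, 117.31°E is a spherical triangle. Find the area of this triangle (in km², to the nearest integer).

13851977 km²

Side lengths (central angles): a = 0.4772, b = 1.7244, c = 2.1418 rad; semiperimeter s = 2.1717.
By l'Huilier's theorem, tan(E/4) = √[tan(s/2) tan((s−a)/2) tan((s−b)/2) tan((s−c)/2)], giving spherical excess E = 0.3413 rad.
Area = E·R² = 0.3413 × (6371)² ≈ 13851977 km².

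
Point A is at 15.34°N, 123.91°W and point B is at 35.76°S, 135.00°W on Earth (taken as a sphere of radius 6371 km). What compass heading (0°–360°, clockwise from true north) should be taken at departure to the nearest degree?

191°

With φ₁ = 0.2677, φ₂ = -0.6241, Δλ = -0.1936 rad, the forward-azimuth formula gives
θ = atan2( sin Δλ cos φ₂ , cos φ₁ sin φ₂ − sin φ₁ cos φ₂ cos Δλ ) = atan2(-0.1561, -0.7742) = -168.60°.
Adding 360° brings this into [0°, 360°): 191°.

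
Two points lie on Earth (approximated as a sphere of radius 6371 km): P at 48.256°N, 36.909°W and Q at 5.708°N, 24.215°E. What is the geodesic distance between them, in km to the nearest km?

In radians: φ₁ = 0.8422, φ₂ = 0.0996, Δλ = 61.124° = 1.0668 rad.
cos c = sin φ₁ sin φ₂ + cos φ₁ cos φ₂ cos Δλ = (0.7461)(0.0995) + (0.6658)(0.9950)(0.4829) = 0.39414,
so c = arccos(0.39414) = 1.16566 rad.
Distance = R·c = 6371 × 1.1657 ≈ 7426 km.

7426 km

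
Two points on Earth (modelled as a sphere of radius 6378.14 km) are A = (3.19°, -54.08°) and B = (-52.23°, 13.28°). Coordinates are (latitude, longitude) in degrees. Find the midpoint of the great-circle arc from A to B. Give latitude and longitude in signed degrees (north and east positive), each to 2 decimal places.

-28.43°, -29.47°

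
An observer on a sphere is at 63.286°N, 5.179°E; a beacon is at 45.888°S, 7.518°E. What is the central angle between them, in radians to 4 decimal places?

In radians: φ₁ = 1.1045, φ₂ = -0.8009, Δλ = 2.339° = 0.0408 rad.
cos c = sin φ₁ sin φ₂ + cos φ₁ cos φ₂ cos Δλ = (0.8933)(-0.7180) + (0.4495)(0.6961)(0.9992) = -0.32870,
so c = arccos(-0.32870) = 1.90572 rad.
So the angular separation is 1.9057 rad.

1.9057 rad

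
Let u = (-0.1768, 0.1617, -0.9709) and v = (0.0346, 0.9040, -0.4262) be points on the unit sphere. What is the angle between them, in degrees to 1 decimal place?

56.4°

u·v = 0.5539; |u| = 1.0000, |v| = 1.0000.
cos θ = (u·v)/(|u||v|) = 0.5538, so θ = 56.4°.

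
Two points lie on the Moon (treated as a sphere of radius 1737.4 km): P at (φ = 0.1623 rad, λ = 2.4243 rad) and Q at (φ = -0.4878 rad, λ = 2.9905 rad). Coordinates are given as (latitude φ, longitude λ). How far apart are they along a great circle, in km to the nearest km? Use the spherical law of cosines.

1477 km

Let φ₁ = 0.1623 rad, φ₂ = -0.4878 rad, and Δλ = 0.5662 rad.
cos c = sin φ₁ sin φ₂ + cos φ₁ cos φ₂ cos Δλ = (0.1616)(-0.4687) + (0.9869)(0.8834)(0.8439) = 0.65998,
so c = arccos(0.65998) = 0.85000 rad.
Distance = R·c = 1737.4 × 0.8500 ≈ 1477 km.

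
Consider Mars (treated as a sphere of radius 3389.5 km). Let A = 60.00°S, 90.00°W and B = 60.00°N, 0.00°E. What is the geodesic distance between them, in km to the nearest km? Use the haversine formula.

In radians: φ₁ = -1.0472, φ₂ = 1.0472, Δλ = 90.000° = 1.5708 rad.
Haversine: a = sin²(Δφ/2) + cos φ₁ cos φ₂ sin²(Δλ/2) = 0.7500 + (0.5000)(0.5000)(0.5000) = 0.87500.
Central angle c = 2·arcsin(√a) = 2.41886 rad.
Distance = R·c = 3389.5 × 2.4189 ≈ 8199 km.

8199 km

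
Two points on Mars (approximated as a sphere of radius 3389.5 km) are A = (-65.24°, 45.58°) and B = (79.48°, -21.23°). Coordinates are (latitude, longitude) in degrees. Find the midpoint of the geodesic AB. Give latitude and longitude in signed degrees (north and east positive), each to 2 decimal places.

8.24°, 26.70°

The central angle between A and B is δ = 2.6114 rad.
With f = 0.5, the slerp weights are sin((1−f)δ)/sin δ = 1.9083 and sin(fδ)/sin δ = 1.9083.
Weighted sum of the unit vectors: (1.9083)·(0.2931,0.2991,-0.9081) + (1.9083)·(0.1702,-0.0661,0.9832) = (0.8842, 0.4447, 0.1434).
Converting back: φ = atan2(z, √(x²+y²)) = 8.24°, λ = atan2(y, x) = 26.70°.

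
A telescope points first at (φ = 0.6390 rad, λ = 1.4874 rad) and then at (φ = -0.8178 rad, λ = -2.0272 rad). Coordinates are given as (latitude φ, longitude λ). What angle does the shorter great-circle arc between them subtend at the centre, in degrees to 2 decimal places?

Let φ₁ = 0.6390 rad, φ₂ = -0.8178 rad, and Δλ = 2.7686 rad.
Haversine: a = sin²(Δφ/2) + cos φ₁ cos φ₂ sin²(Δλ/2) = 0.4431 + (0.8027)(0.6838)(0.9656) = 0.97316.
Central angle c = 2·arcsin(√a) = 2.81243 rad.
So the angular separation is 161.14°.

161.14°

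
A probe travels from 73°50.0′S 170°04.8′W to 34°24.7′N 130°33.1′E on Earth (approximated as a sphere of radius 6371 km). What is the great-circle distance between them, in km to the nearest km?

12809 km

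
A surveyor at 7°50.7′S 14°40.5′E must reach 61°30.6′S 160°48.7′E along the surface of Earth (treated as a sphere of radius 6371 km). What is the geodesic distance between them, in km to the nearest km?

11765 km

Let φ₁ = -0.1369 rad, φ₂ = -1.0736 rad, and Δλ = 2.5506 rad.
cos c = sin φ₁ sin φ₂ + cos φ₁ cos φ₂ cos Δλ = (-0.1365)(-0.8789) + (0.9906)(0.4770)(-0.8304) = -0.27242,
so c = arccos(-0.27242) = 1.84670 rad.
Distance = R·c = 6371 × 1.8467 ≈ 11765 km.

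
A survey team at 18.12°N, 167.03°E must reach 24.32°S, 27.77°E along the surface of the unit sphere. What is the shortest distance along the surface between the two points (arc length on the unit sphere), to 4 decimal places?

With latitudes φ₁ = 18.120°, φ₂ = -24.320° and longitude difference Δλ = -139.260°:
cos c = sin φ₁ sin φ₂ + cos φ₁ cos φ₂ cos Δλ = (0.3110)(-0.4118) + (0.9504)(0.9113)(-0.7577) = -0.78428,
so c = arccos(-0.78428) = 2.47234 rad.
On the unit sphere the arc length equals the central angle: 2.4723.

2.4723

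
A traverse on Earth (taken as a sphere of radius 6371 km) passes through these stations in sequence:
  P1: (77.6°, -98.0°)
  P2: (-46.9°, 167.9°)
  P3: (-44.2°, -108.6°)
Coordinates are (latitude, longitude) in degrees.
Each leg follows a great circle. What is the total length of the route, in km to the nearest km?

21348 km

Leg P1→P2: central angle 2.3798 rad, distance 15161.9 km.
Leg P2→P3: central angle 0.9710 rad, distance 6186.1 km.
Total: 15161.9 + 6186.1 ≈ 21348 km.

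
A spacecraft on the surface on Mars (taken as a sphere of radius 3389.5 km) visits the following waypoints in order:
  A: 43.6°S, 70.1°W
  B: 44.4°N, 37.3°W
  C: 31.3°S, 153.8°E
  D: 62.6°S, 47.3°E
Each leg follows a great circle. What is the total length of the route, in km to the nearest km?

Leg A→B: central angle 1.6184 rad, distance 5485.6 km.
Leg B→C: central angle 2.8671 rad, distance 9717.9 km.
Leg C→D: central angle 1.2137 rad, distance 4113.8 km.
Total: 5485.6 + 9717.9 + 4113.8 ≈ 19317 km.

19317 km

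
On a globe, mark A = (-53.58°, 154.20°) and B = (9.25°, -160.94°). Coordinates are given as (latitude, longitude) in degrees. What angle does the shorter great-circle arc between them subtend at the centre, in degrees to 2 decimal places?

Let φ₁ = -0.9351 rad, φ₂ = 0.1614 rad, and Δλ = 0.7830 rad.
Haversine: a = sin²(Δφ/2) + cos φ₁ cos φ₂ sin²(Δλ/2) = 0.2717 + (0.5937)(0.9870)(0.1456) = 0.35699.
Central angle c = 2·arcsin(√a) = 1.28073 rad.
So the angular separation is 73.38°.

73.38°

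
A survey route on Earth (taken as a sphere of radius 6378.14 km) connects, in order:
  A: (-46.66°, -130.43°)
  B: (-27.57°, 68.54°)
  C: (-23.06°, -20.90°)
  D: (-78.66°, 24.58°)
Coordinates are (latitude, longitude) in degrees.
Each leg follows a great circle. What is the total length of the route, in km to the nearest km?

26959 km

Leg A→B: central angle 1.8119 rad, distance 11556.3 km.
Leg B→C: central angle 1.3804 rad, distance 8804.3 km.
Leg C→D: central angle 1.0346 rad, distance 6598.6 km.
Total: 11556.3 + 8804.3 + 6598.6 ≈ 26959 km.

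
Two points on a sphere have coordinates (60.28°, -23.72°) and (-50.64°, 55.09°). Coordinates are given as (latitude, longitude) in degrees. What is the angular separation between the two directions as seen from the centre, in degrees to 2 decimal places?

With latitudes φ₁ = 60.280°, φ₂ = -50.640° and longitude difference Δλ = 78.810°:
Haversine: a = sin²(Δφ/2) + cos φ₁ cos φ₂ sin²(Δλ/2) = 0.6785 + (0.4958)(0.6342)(0.4030) = 0.80523.
Central angle c = 2·arcsin(√a) = 2.22743 rad.
So the angular separation is 127.62°.

127.62°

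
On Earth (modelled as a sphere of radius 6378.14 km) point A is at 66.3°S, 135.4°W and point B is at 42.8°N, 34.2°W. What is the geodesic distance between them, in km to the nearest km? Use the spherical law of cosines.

14783 km

Let φ₁ = -1.1572 rad, φ₂ = 0.7470 rad, and Δλ = 1.7663 rad.
cos c = sin φ₁ sin φ₂ + cos φ₁ cos φ₂ cos Δλ = (-0.9157)(0.6794) + (0.4019)(0.7337)(-0.1942) = -0.67942,
so c = arccos(-0.67942) = 2.31777 rad.
Distance = R·c = 6378.14 × 2.3178 ≈ 14783 km.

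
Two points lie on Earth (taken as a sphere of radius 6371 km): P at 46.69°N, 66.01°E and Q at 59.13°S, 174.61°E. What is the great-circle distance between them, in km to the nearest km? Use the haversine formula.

Let φ₁ = 0.8149 rad, φ₂ = -1.0320 rad, and Δλ = 1.8954 rad.
Haversine: a = sin²(Δφ/2) + cos φ₁ cos φ₂ sin²(Δλ/2) = 0.6363 + (0.6859)(0.5131)(0.6595) = 0.86841.
Central angle c = 2·arcsin(√a) = 2.39916 rad.
Distance = R·c = 6371 × 2.3992 ≈ 15285 km.

15285 km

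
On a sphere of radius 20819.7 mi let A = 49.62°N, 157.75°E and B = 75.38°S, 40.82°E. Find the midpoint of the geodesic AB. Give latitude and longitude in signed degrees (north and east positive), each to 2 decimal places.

The central angle between A and B is δ = 2.5169 rad.
With f = 0.5, the slerp weights are sin((1−f)δ)/sin δ = 1.6272 and sin(fδ)/sin δ = 1.6272.
Weighted sum of the unit vectors: (1.6272)·(-0.5996,0.2453,0.7618) + (1.6272)·(0.1910,0.1650,-0.9676) = (-0.6649, 0.6676, -0.3350).
Converting back: φ = atan2(z, √(x²+y²)) = -19.57°, λ = atan2(y, x) = 134.88°.

-19.57°, 134.88°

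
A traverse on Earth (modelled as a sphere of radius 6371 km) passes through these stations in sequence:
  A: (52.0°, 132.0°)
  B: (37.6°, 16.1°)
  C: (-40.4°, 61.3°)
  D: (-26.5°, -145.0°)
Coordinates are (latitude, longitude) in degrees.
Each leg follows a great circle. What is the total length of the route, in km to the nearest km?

Leg A→B: central angle 1.2998 rad, distance 8280.7 km.
Leg B→C: central angle 1.5411 rad, distance 9818.3 km.
Leg C→D: central angle 1.8984 rad, distance 12094.8 km.
Total: 8280.7 + 9818.3 + 12094.8 ≈ 30194 km.

30194 km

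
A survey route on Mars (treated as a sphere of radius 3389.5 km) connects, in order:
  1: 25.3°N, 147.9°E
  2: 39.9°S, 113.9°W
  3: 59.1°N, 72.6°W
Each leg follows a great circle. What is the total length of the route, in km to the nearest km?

12816 km

Leg 1→2: central angle 1.9531 rad, distance 6620.0 km.
Leg 2→3: central angle 1.8281 rad, distance 6196.2 km.
Total: 6620.0 + 6196.2 ≈ 12816 km.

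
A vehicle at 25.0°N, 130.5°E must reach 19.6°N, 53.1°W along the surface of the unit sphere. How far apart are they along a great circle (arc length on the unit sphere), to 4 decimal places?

2.3608

In radians: φ₁ = 0.4363, φ₂ = 0.3421, Δλ = 176.400° = 3.0788 rad.
cos c = sin φ₁ sin φ₂ + cos φ₁ cos φ₂ cos Δλ = (0.4226)(0.3355) + (0.9063)(0.9421)(-0.9980) = -0.71034,
so c = arccos(-0.71034) = 2.36078 rad.
On the unit sphere the arc length equals the central angle: 2.3608.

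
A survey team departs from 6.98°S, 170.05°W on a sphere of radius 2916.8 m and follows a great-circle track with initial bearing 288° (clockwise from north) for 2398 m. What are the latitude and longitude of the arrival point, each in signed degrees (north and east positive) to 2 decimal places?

Angular distance δ = d/R = 2398/2916.8 = 0.82213 rad; initial bearing θ = 5.0265 rad.
sin φ₂ = sin φ₁ cos δ + cos φ₁ sin δ cos θ = (-0.1215)(0.6807) + (0.9926)(0.7326)(0.3090) = 0.1420, so φ₂ = 8.16°.
Δλ = atan2(sin θ sin δ cos φ₁, cos δ − sin φ₁ sin φ₂) = atan2(-0.6916, 0.6979) = -44.739°.
λ₂ = -170.050° − 44.739° = -214.79° → 145.21° after wrapping to (−180°, 180°].

8.16°, 145.21°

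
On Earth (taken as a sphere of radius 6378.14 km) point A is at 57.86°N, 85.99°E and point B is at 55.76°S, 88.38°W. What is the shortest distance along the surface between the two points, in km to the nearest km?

19623 km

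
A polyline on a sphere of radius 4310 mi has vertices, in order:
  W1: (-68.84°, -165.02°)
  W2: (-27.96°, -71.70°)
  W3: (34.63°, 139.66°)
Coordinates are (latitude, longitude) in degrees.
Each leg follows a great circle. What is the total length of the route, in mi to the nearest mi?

Leg W1→W2: central angle 1.1387 rad, distance 4907.8 mi.
Leg W2→W3: central angle 2.6617 rad, distance 11472.0 mi.
Total: 4907.8 + 11472.0 ≈ 16380 mi.

16380 mi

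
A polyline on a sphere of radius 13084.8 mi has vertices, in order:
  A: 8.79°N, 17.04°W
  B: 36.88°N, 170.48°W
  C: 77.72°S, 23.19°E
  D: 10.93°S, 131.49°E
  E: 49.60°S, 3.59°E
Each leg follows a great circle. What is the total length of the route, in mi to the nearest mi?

103707 mi

Leg A→B: central angle 2.2336 rad, distance 29226.8 mi.
Leg B→C: central angle 2.4215 rad, distance 31684.3 mi.
Leg C→D: central angle 1.4508 rad, distance 18983.5 mi.
Leg D→E: central angle 1.8199 rad, distance 23812.7 mi.
Total: 29226.8 + 31684.3 + 18983.5 + 23812.7 ≈ 103707 mi.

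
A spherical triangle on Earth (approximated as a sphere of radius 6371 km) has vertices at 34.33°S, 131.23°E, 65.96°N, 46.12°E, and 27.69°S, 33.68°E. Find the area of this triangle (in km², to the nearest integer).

77661649 km²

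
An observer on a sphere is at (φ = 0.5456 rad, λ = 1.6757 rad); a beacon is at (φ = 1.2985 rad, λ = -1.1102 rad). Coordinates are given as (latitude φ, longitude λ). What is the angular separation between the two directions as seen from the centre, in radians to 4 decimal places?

Let φ₁ = 0.5456 rad, φ₂ = 1.2985 rad, and Δλ = -2.7859 rad.
cos c = sin φ₁ sin φ₂ + cos φ₁ cos φ₂ cos Δλ = (0.5189)(0.9632) + (0.8548)(0.2689)(-0.9374) = 0.28430,
so c = arccos(0.28430) = 1.28252 rad.
So the angular separation is 1.2825 rad.

1.2825 rad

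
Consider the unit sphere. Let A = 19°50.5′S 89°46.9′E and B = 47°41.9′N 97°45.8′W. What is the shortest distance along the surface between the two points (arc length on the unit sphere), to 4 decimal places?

2.6438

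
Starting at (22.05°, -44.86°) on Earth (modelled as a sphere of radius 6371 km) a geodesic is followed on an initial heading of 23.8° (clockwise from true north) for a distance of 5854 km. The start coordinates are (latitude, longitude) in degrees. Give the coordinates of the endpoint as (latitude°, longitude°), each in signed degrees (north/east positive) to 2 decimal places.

64.41°, 3.09°

Angular distance δ = d/R = 5854/6371 = 0.91885 rad; initial bearing θ = 0.4154 rad.
sin φ₂ = sin φ₁ cos δ + cos φ₁ sin δ cos θ = (0.3754)(0.6067) + (0.9269)(0.7949)(0.9150) = 0.9019, so φ₂ = 64.41°.
Δλ = atan2(sin θ sin δ cos φ₁, cos δ − sin φ₁ sin φ₂) = atan2(0.2973, 0.2682) = 47.953°.
λ₂ = -44.860° + 47.953° = 3.09°.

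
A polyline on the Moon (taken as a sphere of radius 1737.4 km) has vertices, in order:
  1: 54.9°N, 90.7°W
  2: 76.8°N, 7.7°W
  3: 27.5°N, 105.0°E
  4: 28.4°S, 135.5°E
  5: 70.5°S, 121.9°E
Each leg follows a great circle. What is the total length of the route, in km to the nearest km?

6360 km

Leg 1→2: central angle 0.6223 rad, distance 1081.2 km.
Leg 2→3: central angle 1.1903 rad, distance 2068.0 km.
Leg 3→4: central angle 1.1010 rad, distance 1912.9 km.
Leg 4→5: central angle 0.7470 rad, distance 1297.8 km.
Total: 1081.2 + 2068.0 + 1912.9 + 1297.8 ≈ 6360 km.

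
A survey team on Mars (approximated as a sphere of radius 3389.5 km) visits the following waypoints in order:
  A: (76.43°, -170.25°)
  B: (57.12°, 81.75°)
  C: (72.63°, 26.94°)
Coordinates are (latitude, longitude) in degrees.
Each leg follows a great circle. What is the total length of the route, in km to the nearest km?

3876 km

Leg A→B: central angle 0.6809 rad, distance 2307.9 km.
Leg B→C: central angle 0.4626 rad, distance 1567.9 km.
Total: 2307.9 + 1567.9 ≈ 3876 km.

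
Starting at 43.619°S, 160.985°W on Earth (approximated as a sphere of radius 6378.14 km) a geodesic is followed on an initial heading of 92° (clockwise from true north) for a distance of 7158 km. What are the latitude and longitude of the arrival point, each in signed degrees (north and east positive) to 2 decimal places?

Angular distance δ = d/R = 7158/6378.14 = 1.12227 rad; initial bearing θ = 1.6057 rad.
sin φ₂ = sin φ₁ cos δ + cos φ₁ sin δ cos θ = (-0.6899)(0.4336) + (0.7239)(0.9011)(-0.0349) = -0.3219, so φ₂ = -18.78°.
Δλ = atan2(sin θ sin δ cos φ₁, cos δ − sin φ₁ sin φ₂) = atan2(0.6519, 0.2116) = 72.021°.
λ₂ = -160.985° + 72.021° = -88.96°.

-18.78°, -88.96°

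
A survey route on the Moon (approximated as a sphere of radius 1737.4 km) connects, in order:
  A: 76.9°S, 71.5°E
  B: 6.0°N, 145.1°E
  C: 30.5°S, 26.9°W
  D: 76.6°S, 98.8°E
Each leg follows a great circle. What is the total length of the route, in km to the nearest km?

Leg A→B: central angle 1.6090 rad, distance 2795.4 km.
Leg B→C: central angle 2.6943 rad, distance 4681.1 km.
Leg C→D: central angle 1.1840 rad, distance 2057.1 km.
Total: 2795.4 + 4681.1 + 2057.1 ≈ 9534 km.

9534 km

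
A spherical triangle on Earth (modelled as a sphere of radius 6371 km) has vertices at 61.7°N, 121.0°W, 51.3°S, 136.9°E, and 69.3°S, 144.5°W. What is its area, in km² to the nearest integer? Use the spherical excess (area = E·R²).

69615690 km²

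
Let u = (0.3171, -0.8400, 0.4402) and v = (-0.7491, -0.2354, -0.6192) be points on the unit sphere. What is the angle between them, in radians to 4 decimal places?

u·v = -0.3124; |u| = 1.0000, |v| = 1.0000.
cos θ = (u·v)/(|u||v|) = -0.3124, so θ = 1.8885 rad.

1.8885 rad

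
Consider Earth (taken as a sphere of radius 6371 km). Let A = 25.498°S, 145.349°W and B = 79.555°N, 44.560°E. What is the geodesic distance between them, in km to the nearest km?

13985 km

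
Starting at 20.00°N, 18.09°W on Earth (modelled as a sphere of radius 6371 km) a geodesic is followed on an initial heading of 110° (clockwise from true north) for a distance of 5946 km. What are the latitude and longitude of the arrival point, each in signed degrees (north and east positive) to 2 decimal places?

Angular distance δ = d/R = 5946/6371 = 0.93329 rad; initial bearing θ = 1.9199 rad.
sin φ₂ = sin φ₁ cos δ + cos φ₁ sin δ cos θ = (0.3420)(0.5952) + (0.9397)(0.8036)(-0.3420) = -0.0547, so φ₂ = -3.14°.
Δλ = atan2(sin θ sin δ cos φ₁, cos δ − sin φ₁ sin φ₂) = atan2(0.7096, 0.6139) = 49.135°.
λ₂ = -18.090° + 49.135° = 31.05°.

-3.14°, 31.05°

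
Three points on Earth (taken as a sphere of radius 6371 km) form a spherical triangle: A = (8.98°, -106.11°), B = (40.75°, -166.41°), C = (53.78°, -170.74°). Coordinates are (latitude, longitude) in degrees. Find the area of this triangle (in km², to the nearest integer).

5326726 km²

Side lengths (central angles): a = 0.2330, b = 1.1853, c = 1.0785 rad; semiperimeter s = 1.2484.
By l'Huilier's theorem, tan(E/4) = √[tan(s/2) tan((s−a)/2) tan((s−b)/2) tan((s−c)/2)], giving spherical excess E = 0.1312 rad.
Area = E·R² = 0.1312 × (6371)² ≈ 5326726 km².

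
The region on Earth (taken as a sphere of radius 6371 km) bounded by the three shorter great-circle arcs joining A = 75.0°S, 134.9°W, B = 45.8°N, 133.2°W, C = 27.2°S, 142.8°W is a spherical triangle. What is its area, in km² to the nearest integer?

Side lengths (central angles): a = 1.2832, b = 0.8372, c = 2.1085 rad; semiperimeter s = 2.1144.
By l'Huilier's theorem, tan(E/4) = √[tan(s/2) tan((s−a)/2) tan((s−b)/2) tan((s−c)/2)], giving spherical excess E = 0.1663 rad.
Area = E·R² = 0.1663 × (6371)² ≈ 6750954 km².

6750954 km²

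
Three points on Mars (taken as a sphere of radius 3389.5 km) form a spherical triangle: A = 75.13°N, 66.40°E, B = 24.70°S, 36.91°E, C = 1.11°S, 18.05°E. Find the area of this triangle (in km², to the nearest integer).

Side lengths (central angles): a = 0.5203, b = 1.4184, c = 1.7731 rad; semiperimeter s = 1.8559.
By l'Huilier's theorem, tan(E/4) = √[tan(s/2) tan((s−a)/2) tan((s−b)/2) tan((s−c)/2)], giving spherical excess E = 0.3927 rad.
Area = E·R² = 0.3927 × (3389.5)² ≈ 4511068 km².

4511068 km²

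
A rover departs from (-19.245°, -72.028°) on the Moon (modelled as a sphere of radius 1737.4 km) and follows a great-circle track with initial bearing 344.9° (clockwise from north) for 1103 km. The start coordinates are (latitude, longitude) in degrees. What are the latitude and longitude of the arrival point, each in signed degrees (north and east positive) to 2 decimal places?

15.97°, -81.28°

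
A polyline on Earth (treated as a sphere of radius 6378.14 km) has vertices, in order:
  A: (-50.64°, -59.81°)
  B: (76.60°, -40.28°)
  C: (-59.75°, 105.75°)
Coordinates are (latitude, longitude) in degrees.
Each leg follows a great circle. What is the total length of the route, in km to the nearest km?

31996 km

Leg A→B: central angle 2.2314 rad, distance 14232.3 km.
Leg B→C: central angle 2.7851 rad, distance 17764.0 km.
Total: 14232.3 + 17764.0 ≈ 31996 km.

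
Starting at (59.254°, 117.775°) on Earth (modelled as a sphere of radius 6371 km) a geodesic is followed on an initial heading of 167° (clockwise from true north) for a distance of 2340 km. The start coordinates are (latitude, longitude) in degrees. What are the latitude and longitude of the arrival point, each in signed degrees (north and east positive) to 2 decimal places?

Angular distance δ = d/R = 2340/6371 = 0.36729 rad; initial bearing θ = 2.9147 rad.
sin φ₂ = sin φ₁ cos δ + cos φ₁ sin δ cos θ = (0.8594)(0.9333) + (0.5112)(0.3591)(-0.9744) = 0.6232, so φ₂ = 38.55°.
Δλ = atan2(sin θ sin δ cos φ₁, cos δ − sin φ₁ sin φ₂) = atan2(0.0413, 0.3977) = 5.929°.
λ₂ = 117.775° + 5.929° = 123.70°.

38.55°, 123.70°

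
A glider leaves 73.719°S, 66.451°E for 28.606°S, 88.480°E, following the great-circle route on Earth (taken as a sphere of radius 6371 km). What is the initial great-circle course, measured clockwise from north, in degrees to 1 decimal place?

27.0°

Δλ = 22.029° = 0.3845 rad.
y = sin Δλ · cos φ₂ = (0.3751)(0.8779) = 0.3293
x = cos φ₁ sin φ₂ − sin φ₁ cos φ₂ cos Δλ = (0.2803)(-0.4788) − (-0.9599)(0.8779)(0.9270) = 0.6470
θ = atan2(y, x) = 26.97°, so the bearing is 27.0°.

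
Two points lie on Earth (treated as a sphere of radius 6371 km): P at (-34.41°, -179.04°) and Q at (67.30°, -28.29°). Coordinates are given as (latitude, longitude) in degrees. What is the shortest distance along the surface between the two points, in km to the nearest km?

15906 km

Let φ₁ = -0.6006 rad, φ₂ = 1.1746 rad, and Δλ = 2.6311 rad.
Haversine: a = sin²(Δφ/2) + cos φ₁ cos φ₂ sin²(Δλ/2) = 0.6015 + (0.8250)(0.3859)(0.9362) = 0.89956.
Central angle c = 2·arcsin(√a) = 2.49663 rad.
Distance = R·c = 6371 × 2.4966 ≈ 15906 km.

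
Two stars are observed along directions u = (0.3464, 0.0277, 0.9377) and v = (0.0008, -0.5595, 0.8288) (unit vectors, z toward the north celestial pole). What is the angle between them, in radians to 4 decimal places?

u·v = 0.7619; |u| = 1.0000, |v| = 1.0000.
cos θ = (u·v)/(|u||v|) = 0.7619, so θ = 0.7045 rad.

0.7045 rad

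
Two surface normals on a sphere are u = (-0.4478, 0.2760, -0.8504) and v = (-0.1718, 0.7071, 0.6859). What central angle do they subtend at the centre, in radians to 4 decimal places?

1.8873 rad

u·v = -0.3112; |u| = 0.9999, |v| = 1.0000.
cos θ = (u·v)/(|u||v|) = -0.3112, so θ = 1.8873 rad.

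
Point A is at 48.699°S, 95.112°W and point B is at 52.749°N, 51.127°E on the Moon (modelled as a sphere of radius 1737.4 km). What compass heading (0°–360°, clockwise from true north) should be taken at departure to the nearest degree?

66°

Δλ = 146.239° = 2.5524 rad.
y = sin Δλ · cos φ₂ = (0.5557)(0.6053) = 0.3364
x = cos φ₁ sin φ₂ − sin φ₁ cos φ₂ cos Δλ = (0.6600)(0.7960) − (-0.7513)(0.6053)(-0.8314) = 0.1473
θ = atan2(y, x) = 66.35°, so the bearing is 66°.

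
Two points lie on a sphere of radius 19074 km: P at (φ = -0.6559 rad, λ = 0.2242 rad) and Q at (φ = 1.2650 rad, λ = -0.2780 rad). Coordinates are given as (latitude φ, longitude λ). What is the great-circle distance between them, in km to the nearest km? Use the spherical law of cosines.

Let φ₁ = -0.6559 rad, φ₂ = 1.2650 rad, and Δλ = -0.5022 rad.
cos c = sin φ₁ sin φ₂ + cos φ₁ cos φ₂ cos Δλ = (-0.6099)(0.9536) + (0.7925)(0.3011)(0.8765) = -0.37245,
so c = arccos(-0.37245) = 1.95245 rad.
Distance = R·c = 19074 × 1.9524 ≈ 37241 km.

37241 km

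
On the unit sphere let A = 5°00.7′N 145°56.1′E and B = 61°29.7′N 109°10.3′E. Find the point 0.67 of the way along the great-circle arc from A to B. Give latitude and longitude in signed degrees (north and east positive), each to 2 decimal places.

The central angle between A and B is δ = 1.0955 rad.
With f = 0.67, the slerp weights are sin((1−f)δ)/sin δ = 0.3978 and sin(fδ)/sin δ = 0.7533.
Weighted sum of the unit vectors: (0.3978)·(-0.8252,0.5580,0.0874) + (0.7533)·(-0.1567,0.4508,0.8788) = (-0.4463, 0.5615, 0.6968).
Converting back: φ = atan2(z, √(x²+y²)) = 44.17°, λ = atan2(y, x) = 128.48°.

44.17°, 128.48°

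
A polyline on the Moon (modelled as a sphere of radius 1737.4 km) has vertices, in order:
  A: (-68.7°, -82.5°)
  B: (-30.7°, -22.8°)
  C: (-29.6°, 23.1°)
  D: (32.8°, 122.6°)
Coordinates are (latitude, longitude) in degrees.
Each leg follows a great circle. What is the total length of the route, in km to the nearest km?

6155 km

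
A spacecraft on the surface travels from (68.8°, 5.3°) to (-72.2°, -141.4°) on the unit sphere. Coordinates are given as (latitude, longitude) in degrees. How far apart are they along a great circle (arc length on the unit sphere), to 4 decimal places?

2.9417

With latitudes φ₁ = 68.800°, φ₂ = -72.200° and longitude difference Δλ = -146.700°:
Haversine: a = sin²(Δφ/2) + cos φ₁ cos φ₂ sin²(Δλ/2) = 0.8886 + (0.3616)(0.3057)(0.9179) = 0.99004.
Central angle c = 2·arcsin(√a) = 2.94170 rad.
On the unit sphere the arc length equals the central angle: 2.9417.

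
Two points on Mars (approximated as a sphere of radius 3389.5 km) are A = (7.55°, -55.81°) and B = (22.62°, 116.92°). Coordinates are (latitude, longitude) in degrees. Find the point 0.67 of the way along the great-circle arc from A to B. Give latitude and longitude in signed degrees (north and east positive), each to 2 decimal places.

68.26°, 87.08°

The central angle between A and B is δ = 2.6006 rad.
With f = 0.67, the slerp weights are sin((1−f)δ)/sin δ = 1.4692 and sin(fδ)/sin δ = 1.9132.
Weighted sum of the unit vectors: (1.4692)·(0.5571,-0.8200,0.1314) + (1.9132)·(-0.4179,0.8231,0.3846) = (0.0189, 0.3699, 0.9289).
Converting back: φ = atan2(z, √(x²+y²)) = 68.26°, λ = atan2(y, x) = 87.08°.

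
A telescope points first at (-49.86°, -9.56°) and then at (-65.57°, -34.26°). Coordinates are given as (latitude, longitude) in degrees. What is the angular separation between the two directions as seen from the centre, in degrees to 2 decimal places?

20.24°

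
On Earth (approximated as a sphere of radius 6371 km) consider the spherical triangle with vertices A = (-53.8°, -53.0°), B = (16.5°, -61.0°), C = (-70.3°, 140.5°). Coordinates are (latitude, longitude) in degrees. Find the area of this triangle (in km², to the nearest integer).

11102705 km²

Side lengths (central angles): a = 2.1750, b = 0.9690, c = 1.2328 rad; semiperimeter s = 2.1884.
By l'Huilier's theorem, tan(E/4) = √[tan(s/2) tan((s−a)/2) tan((s−b)/2) tan((s−c)/2)], giving spherical excess E = 0.2735 rad.
Area = E·R² = 0.2735 × (6371)² ≈ 11102705 km².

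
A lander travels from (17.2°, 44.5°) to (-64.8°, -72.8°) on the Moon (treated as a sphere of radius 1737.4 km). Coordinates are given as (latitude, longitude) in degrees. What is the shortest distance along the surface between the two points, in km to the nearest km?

3548 km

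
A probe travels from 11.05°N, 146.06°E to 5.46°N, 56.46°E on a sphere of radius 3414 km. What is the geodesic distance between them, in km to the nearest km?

In radians: φ₁ = 0.1929, φ₂ = 0.0953, Δλ = -89.600° = -1.5638 rad.
cos c = sin φ₁ sin φ₂ + cos φ₁ cos φ₂ cos Δλ = (0.1917)(0.0952) + (0.9815)(0.9955)(0.0070) = 0.02506,
so c = arccos(0.02506) = 1.54574 rad.
Distance = R·c = 3414 × 1.5457 ≈ 5277 km.

5277 km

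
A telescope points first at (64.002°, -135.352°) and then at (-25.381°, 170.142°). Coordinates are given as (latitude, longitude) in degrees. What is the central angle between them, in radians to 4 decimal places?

In radians: φ₁ = 1.1170, φ₂ = -0.4430, Δλ = -54.506° = -0.9513 rad.
cos c = sin φ₁ sin φ₂ + cos φ₁ cos φ₂ cos Δλ = (0.8988)(-0.4286) + (0.4383)(0.9035)(0.5806) = -0.15532,
so c = arccos(-0.15532) = 1.72675 rad.
So the angular separation is 1.7267 rad.

1.7267 rad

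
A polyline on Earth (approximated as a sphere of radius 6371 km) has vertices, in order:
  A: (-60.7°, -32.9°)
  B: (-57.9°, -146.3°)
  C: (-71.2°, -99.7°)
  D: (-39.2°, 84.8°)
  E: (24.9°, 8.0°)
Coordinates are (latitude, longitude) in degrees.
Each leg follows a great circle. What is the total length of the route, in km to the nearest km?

Leg A→B: central angle 0.8822 rad, distance 5620.4 km.
Leg B→C: central angle 0.4038 rad, distance 2572.3 km.
Leg C→D: central angle 1.2139 rad, distance 7733.9 km.
Leg D→E: central angle 1.6766 rad, distance 10681.6 km.
Total: 5620.4 + 2572.3 + 7733.9 + 10681.6 ≈ 26608 km.

26608 km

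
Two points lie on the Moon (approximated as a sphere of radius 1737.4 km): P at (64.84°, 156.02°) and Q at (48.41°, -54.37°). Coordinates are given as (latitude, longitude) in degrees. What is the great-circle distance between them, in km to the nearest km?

1950 km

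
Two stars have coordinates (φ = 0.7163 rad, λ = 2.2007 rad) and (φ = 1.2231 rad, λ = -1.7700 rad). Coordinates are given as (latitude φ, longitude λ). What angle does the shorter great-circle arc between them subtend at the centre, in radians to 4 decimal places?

In radians: φ₁ = 0.7163, φ₂ = 1.2231, Δλ = 132.496° = 2.3125 rad.
cos c = sin φ₁ sin φ₂ + cos φ₁ cos φ₂ cos Δλ = (0.6566)(0.9402) + (0.7542)(0.3407)(-0.6755) = 0.44370,
so c = arccos(0.44370) = 1.11107 rad.
So the angular separation is 1.1111 rad.

1.1111 rad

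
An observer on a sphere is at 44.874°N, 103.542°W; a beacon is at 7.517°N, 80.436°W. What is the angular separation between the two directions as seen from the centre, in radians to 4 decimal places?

0.7399 rad

In radians: φ₁ = 0.7832, φ₂ = 0.1312, Δλ = 23.106° = 0.4033 rad.
Haversine: a = sin²(Δφ/2) + cos φ₁ cos φ₂ sin²(Δλ/2) = 0.1026 + (0.7087)(0.9914)(0.0401) = 0.13074.
Central angle c = 2·arcsin(√a) = 0.73994 rad.
So the angular separation is 0.7399 rad.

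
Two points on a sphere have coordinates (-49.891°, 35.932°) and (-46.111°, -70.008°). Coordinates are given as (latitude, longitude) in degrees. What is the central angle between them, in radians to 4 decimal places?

In radians: φ₁ = -0.8708, φ₂ = -0.8048, Δλ = -105.940° = -1.8490 rad.
Haversine: a = sin²(Δφ/2) + cos φ₁ cos φ₂ sin²(Δλ/2) = 0.0011 + (0.6442)(0.6933)(0.6373) = 0.28573.
Central angle c = 2·arcsin(√a) = 1.12793 rad.
So the angular separation is 1.1279 rad.

1.1279 rad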